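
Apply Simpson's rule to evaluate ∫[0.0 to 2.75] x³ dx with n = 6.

f(x) = x³
a = 0.0, b = 2.75, n = 6
h = (b - a)/n = 0.458333

Simpson's rule: (h/3)[f(x₀) + 4f(x₁) + 2f(x₂) + ... + f(xₙ)]

x_0 = 0.0000, f(x_0) = 0.000000, coefficient = 1
x_1 = 0.4583, f(x_1) = 0.096282, coefficient = 4
x_2 = 0.9167, f(x_2) = 0.770255, coefficient = 2
x_3 = 1.3750, f(x_3) = 2.599609, coefficient = 4
x_4 = 1.8333, f(x_4) = 6.162037, coefficient = 2
x_5 = 2.2917, f(x_5) = 12.035229, coefficient = 4
x_6 = 2.7500, f(x_6) = 20.796875, coefficient = 1

I ≈ (0.458333/3) × 93.585937 = 14.297852
Exact value: 14.297852
Error: 0.000000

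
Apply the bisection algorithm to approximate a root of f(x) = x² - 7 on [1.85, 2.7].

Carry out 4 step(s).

f(x) = x² - 7
Initial interval: [1.85, 2.7]

Iteration 1:
  c_1 = (1.850000 + 2.700000)/2 = 2.275000
  f(c_1) = f(2.275000) = -1.824375
  f(a) × f(c) ≥ 0, new interval: [2.275000, 2.700000]
Iteration 2:
  c_2 = (2.275000 + 2.700000)/2 = 2.487500
  f(c_2) = f(2.487500) = -0.812344
  f(a) × f(c) ≥ 0, new interval: [2.487500, 2.700000]
Iteration 3:
  c_3 = (2.487500 + 2.700000)/2 = 2.593750
  f(c_3) = f(2.593750) = -0.272461
  f(a) × f(c) ≥ 0, new interval: [2.593750, 2.700000]
Iteration 4:
  c_4 = (2.593750 + 2.700000)/2 = 2.646875
  f(c_4) = f(2.646875) = 0.005947
  f(a) × f(c) < 0, new interval: [2.593750, 2.646875]

After 4 iteration(s), the approximation is c_4 = 2.646875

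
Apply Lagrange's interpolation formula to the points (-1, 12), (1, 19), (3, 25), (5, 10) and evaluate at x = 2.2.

Lagrange interpolation formula:
P(x) = Σ yᵢ × Lᵢ(x)
where Lᵢ(x) = Π_{j≠i} (x - xⱼ)/(xᵢ - xⱼ)

L_0(2.2) = (2.2 - 1)/(-1 - 1) × (2.2 - 3)/(-1 - 3) × (2.2 - 5)/(-1 - 5) = -0.056000
L_1(2.2) = (2.2 - (-1))/(1 - (-1)) × (2.2 - 3)/(1 - 3) × (2.2 - 5)/(1 - 5) = 0.448000
L_2(2.2) = (2.2 - (-1))/(3 - (-1)) × (2.2 - 1)/(3 - 1) × (2.2 - 5)/(3 - 5) = 0.672000
L_3(2.2) = (2.2 - (-1))/(5 - (-1)) × (2.2 - 1)/(5 - 1) × (2.2 - 3)/(5 - 3) = -0.064000

P(2.2) = 12×L_0(2.2) + 19×L_1(2.2) + 25×L_2(2.2) + 10×L_3(2.2)
P(2.2) = 24.000000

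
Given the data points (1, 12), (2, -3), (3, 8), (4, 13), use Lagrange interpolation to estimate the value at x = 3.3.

Lagrange interpolation formula:
P(x) = Σ yᵢ × Lᵢ(x)
where Lᵢ(x) = Π_{j≠i} (x - xⱼ)/(xᵢ - xⱼ)

L_0(3.3) = (3.3 - 2)/(1 - 2) × (3.3 - 3)/(1 - 3) × (3.3 - 4)/(1 - 4) = 0.045500
L_1(3.3) = (3.3 - 1)/(2 - 1) × (3.3 - 3)/(2 - 3) × (3.3 - 4)/(2 - 4) = -0.241500
L_2(3.3) = (3.3 - 1)/(3 - 1) × (3.3 - 2)/(3 - 2) × (3.3 - 4)/(3 - 4) = 1.046500
L_3(3.3) = (3.3 - 1)/(4 - 1) × (3.3 - 2)/(4 - 2) × (3.3 - 3)/(4 - 3) = 0.149500

P(3.3) = 12×L_0(3.3) + (-3)×L_1(3.3) + 8×L_2(3.3) + 13×L_3(3.3)
P(3.3) = 11.586000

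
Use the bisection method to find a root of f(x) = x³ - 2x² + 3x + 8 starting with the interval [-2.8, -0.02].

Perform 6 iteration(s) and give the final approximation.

f(x) = x³ - 2x² + 3x + 8
Initial interval: [-2.8, -0.02]

Iteration 1:
  c_1 = (-2.800000 + (-0.020000))/2 = -1.410000
  f(c_1) = f(-1.410000) = -3.009421
  f(a) × f(c) ≥ 0, new interval: [-1.410000, -0.020000]
Iteration 2:
  c_2 = (-1.410000 + (-0.020000))/2 = -0.715000
  f(c_2) = f(-0.715000) = 4.467024
  f(a) × f(c) < 0, new interval: [-1.410000, -0.715000]
Iteration 3:
  c_3 = (-1.410000 + (-0.715000))/2 = -1.062500
  f(c_3) = f(-1.062500) = 1.355225
  f(a) × f(c) < 0, new interval: [-1.410000, -1.062500]
Iteration 4:
  c_4 = (-1.410000 + (-1.062500))/2 = -1.236250
  f(c_4) = f(-1.236250) = -0.654756
  f(a) × f(c) ≥ 0, new interval: [-1.236250, -1.062500]
Iteration 5:
  c_5 = (-1.236250 + (-1.062500))/2 = -1.149375
  f(c_5) = f(-1.149375) = 0.391353
  f(a) × f(c) < 0, new interval: [-1.236250, -1.149375]
Iteration 6:
  c_6 = (-1.236250 + (-1.149375))/2 = -1.192813
  f(c_6) = f(-1.192813) = -0.121176
  f(a) × f(c) ≥ 0, new interval: [-1.192813, -1.149375]

After 6 iteration(s), the approximation is c_6 = -1.192813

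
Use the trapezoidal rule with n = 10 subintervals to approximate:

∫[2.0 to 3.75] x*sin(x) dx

f(x) = x*sin(x)
a = 2.0, b = 3.75, n = 10
h = (b - a)/n = 0.175000

Trapezoidal rule: (h/2)[f(x₀) + 2f(x₁) + 2f(x₂) + ... + f(xₙ)]

x_0 = 2.0000, f(x_0) = 1.818595, coefficient = 1
x_1 = 2.1750, f(x_1) = 1.789927, coefficient = 2
x_2 = 2.3500, f(x_2) = 1.671962, coefficient = 2
x_3 = 2.5250, f(x_3) = 1.460103, coefficient = 2
x_4 = 2.7000, f(x_4) = 1.153926, coefficient = 2
x_5 = 2.8750, f(x_5) = 0.757407, coefficient = 2
x_6 = 3.0500, f(x_6) = 0.278967, coefficient = 2
x_7 = 3.2250, f(x_7) = -0.268677, coefficient = 2
x_8 = 3.4000, f(x_8) = -0.868840, coefficient = 2
x_9 = 3.5750, f(x_9) = -1.501377, coefficient = 2
x_10 = 3.7500, f(x_10) = -2.143355, coefficient = 1

I ≈ (0.175000/2) × 8.622037 = 0.754428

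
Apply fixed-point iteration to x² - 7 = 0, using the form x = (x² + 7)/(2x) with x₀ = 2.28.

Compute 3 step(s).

Equation: x² - 7 = 0
Fixed-point form: x = (x² + 7)/(2x)
x₀ = 2.28

x_1 = g(2.280000) = 2.675088
x_2 = g(2.675088) = 2.645912
x_3 = g(2.645912) = 2.645751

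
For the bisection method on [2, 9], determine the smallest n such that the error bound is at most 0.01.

We need (b-a)/2^n ≤ 0.01
(9 - 2)/2^n ≤ 0.01
7/2^n ≤ 0.01
2^n ≥ 700
n ≥ log₂(700) = 9.45
n ≥ 10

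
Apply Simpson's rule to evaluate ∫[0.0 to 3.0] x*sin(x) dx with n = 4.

f(x) = x*sin(x)
a = 0.0, b = 3.0, n = 4
h = (b - a)/n = 0.750000

Simpson's rule: (h/3)[f(x₀) + 4f(x₁) + 2f(x₂) + ... + f(xₙ)]

x_0 = 0.0000, f(x_0) = 0.000000, coefficient = 1
x_1 = 0.7500, f(x_1) = 0.511229, coefficient = 4
x_2 = 1.5000, f(x_2) = 1.496242, coefficient = 2
x_3 = 2.2500, f(x_3) = 1.750665, coefficient = 4
x_4 = 3.0000, f(x_4) = 0.423360, coefficient = 1

I ≈ (0.750000/3) × 12.463420 = 3.115855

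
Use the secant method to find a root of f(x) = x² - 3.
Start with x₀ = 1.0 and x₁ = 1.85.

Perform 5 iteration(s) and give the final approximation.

f(x) = x² - 3
x₀ = 1.0, x₁ = 1.85

Secant formula: x_{n+1} = x_n - f(x_n)(x_n - x_{n-1})/(f(x_n) - f(x_{n-1}))

Iteration 1:
  f(1.000000) = -2.000000
  f(1.850000) = 0.422500
  x_2 = 1.850000 - 0.422500×(1.850000 - 1.000000)/(0.422500 - (-2.000000))
       = 1.701754
Iteration 2:
  f(1.850000) = 0.422500
  f(1.701754) = -0.104032
  x_3 = 1.701754 - (-0.104032)×(1.701754 - 1.850000)/(-0.104032 - 0.422500)
       = 1.731045
Iteration 3:
  f(1.701754) = -0.104032
  f(1.731045) = -0.003484
  x_4 = 1.731045 - (-0.003484)×(1.731045 - 1.701754)/(-0.003484 - (-0.104032))
       = 1.732060
Iteration 4:
  f(1.731045) = -0.003484
  f(1.732060) = 0.000031
  x_5 = 1.732060 - 0.000031×(1.732060 - 1.731045)/(0.000031 - (-0.003484))
       = 1.732051
Iteration 5:
  f(1.732060) = 0.000031
  f(1.732051) = 0.000000
  x_6 = 1.732051 - 0.000000×(1.732051 - 1.732060)/(0.000000 - 0.000031)
       = 1.732051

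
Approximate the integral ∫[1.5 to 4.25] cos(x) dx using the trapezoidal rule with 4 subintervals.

f(x) = cos(x)
a = 1.5, b = 4.25, n = 4
h = (b - a)/n = 0.687500

Trapezoidal rule: (h/2)[f(x₀) + 2f(x₁) + 2f(x₂) + ... + f(xₙ)]

x_0 = 1.5000, f(x_0) = 0.070737, coefficient = 1
x_1 = 2.1875, f(x_1) = -0.578349, coefficient = 2
x_2 = 2.8750, f(x_2) = -0.964674, coefficient = 2
x_3 = 3.5625, f(x_3) = -0.912719, coefficient = 2
x_4 = 4.2500, f(x_4) = -0.446087, coefficient = 1

I ≈ (0.687500/2) × -5.286834 = -1.817349
Exact value: -1.892484
Error: 0.075135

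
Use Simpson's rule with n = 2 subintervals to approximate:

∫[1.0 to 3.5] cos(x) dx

f(x) = cos(x)
a = 1.0, b = 3.5, n = 2
h = (b - a)/n = 1.250000

Simpson's rule: (h/3)[f(x₀) + 4f(x₁) + 2f(x₂) + ... + f(xₙ)]

x_0 = 1.0000, f(x_0) = 0.540302, coefficient = 1
x_1 = 2.2500, f(x_1) = -0.628174, coefficient = 4
x_2 = 3.5000, f(x_2) = -0.936457, coefficient = 1

I ≈ (1.250000/3) × -2.908849 = -1.212020
Exact value: -1.192254
Error: 0.019766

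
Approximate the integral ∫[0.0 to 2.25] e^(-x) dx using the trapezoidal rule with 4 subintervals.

f(x) = e^(-x)
a = 0.0, b = 2.25, n = 4
h = (b - a)/n = 0.562500

Trapezoidal rule: (h/2)[f(x₀) + 2f(x₁) + 2f(x₂) + ... + f(xₙ)]

x_0 = 0.0000, f(x_0) = 1.000000, coefficient = 1
x_1 = 0.5625, f(x_1) = 0.569783, coefficient = 2
x_2 = 1.1250, f(x_2) = 0.324652, coefficient = 2
x_3 = 1.6875, f(x_3) = 0.184981, coefficient = 2
x_4 = 2.2500, f(x_4) = 0.105399, coefficient = 1

I ≈ (0.562500/2) × 3.264233 = 0.918065
Exact value: 0.894601
Error: 0.023465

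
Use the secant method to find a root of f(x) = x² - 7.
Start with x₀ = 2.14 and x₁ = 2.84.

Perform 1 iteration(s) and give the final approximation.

f(x) = x² - 7
x₀ = 2.14, x₁ = 2.84

Secant formula: x_{n+1} = x_n - f(x_n)(x_n - x_{n-1})/(f(x_n) - f(x_{n-1}))

Iteration 1:
  f(2.140000) = -2.420400
  f(2.840000) = 1.065600
  x_2 = 2.840000 - 1.065600×(2.840000 - 2.140000)/(1.065600 - (-2.420400))
       = 2.626024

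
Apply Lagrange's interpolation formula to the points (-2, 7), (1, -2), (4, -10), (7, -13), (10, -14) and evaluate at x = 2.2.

Lagrange interpolation formula:
P(x) = Σ yᵢ × Lᵢ(x)
where Lᵢ(x) = Π_{j≠i} (x - xⱼ)/(xᵢ - xⱼ)

L_0(2.2) = (2.2 - 1)/(-2 - 1) × (2.2 - 4)/(-2 - 4) × (2.2 - 7)/(-2 - 7) × (2.2 - 10)/(-2 - 10) = -0.041600
L_1(2.2) = (2.2 - (-2))/(1 - (-2)) × (2.2 - 4)/(1 - 4) × (2.2 - 7)/(1 - 7) × (2.2 - 10)/(1 - 10) = 0.582400
L_2(2.2) = (2.2 - (-2))/(4 - (-2)) × (2.2 - 1)/(4 - 1) × (2.2 - 7)/(4 - 7) × (2.2 - 10)/(4 - 10) = 0.582400
L_3(2.2) = (2.2 - (-2))/(7 - (-2)) × (2.2 - 1)/(7 - 1) × (2.2 - 4)/(7 - 4) × (2.2 - 10)/(7 - 10) = -0.145600
L_4(2.2) = (2.2 - (-2))/(10 - (-2)) × (2.2 - 1)/(10 - 1) × (2.2 - 4)/(10 - 4) × (2.2 - 7)/(10 - 7) = 0.022400

P(2.2) = 7×L_0(2.2) + (-2)×L_1(2.2) + (-10)×L_2(2.2) + (-13)×L_3(2.2) + (-14)×L_4(2.2)
P(2.2) = -5.700800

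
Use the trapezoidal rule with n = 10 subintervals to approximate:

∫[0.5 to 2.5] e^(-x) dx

f(x) = e^(-x)
a = 0.5, b = 2.5, n = 10
h = (b - a)/n = 0.200000

Trapezoidal rule: (h/2)[f(x₀) + 2f(x₁) + 2f(x₂) + ... + f(xₙ)]

x_0 = 0.5000, f(x_0) = 0.606531, coefficient = 1
x_1 = 0.7000, f(x_1) = 0.496585, coefficient = 2
x_2 = 0.9000, f(x_2) = 0.406570, coefficient = 2
x_3 = 1.1000, f(x_3) = 0.332871, coefficient = 2
x_4 = 1.3000, f(x_4) = 0.272532, coefficient = 2
x_5 = 1.5000, f(x_5) = 0.223130, coefficient = 2
x_6 = 1.7000, f(x_6) = 0.182684, coefficient = 2
x_7 = 1.9000, f(x_7) = 0.149569, coefficient = 2
x_8 = 2.1000, f(x_8) = 0.122456, coefficient = 2
x_9 = 2.3000, f(x_9) = 0.100259, coefficient = 2
x_10 = 2.5000, f(x_10) = 0.082085, coefficient = 1

I ≈ (0.200000/2) × 5.261926 = 0.526193
Exact value: 0.524446
Error: 0.001747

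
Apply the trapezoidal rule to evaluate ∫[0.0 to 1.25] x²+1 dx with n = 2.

f(x) = x²+1
a = 0.0, b = 1.25, n = 2
h = (b - a)/n = 0.625000

Trapezoidal rule: (h/2)[f(x₀) + 2f(x₁) + 2f(x₂) + ... + f(xₙ)]

x_0 = 0.0000, f(x_0) = 1.000000, coefficient = 1
x_1 = 0.6250, f(x_1) = 1.390625, coefficient = 2
x_2 = 1.2500, f(x_2) = 2.562500, coefficient = 1

I ≈ (0.625000/2) × 6.343750 = 1.982422
Exact value: 1.901042
Error: 0.081380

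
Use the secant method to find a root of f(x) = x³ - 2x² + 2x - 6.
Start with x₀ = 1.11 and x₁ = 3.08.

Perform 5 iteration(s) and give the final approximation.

f(x) = x³ - 2x² + 2x - 6
x₀ = 1.11, x₁ = 3.08

Secant formula: x_{n+1} = x_n - f(x_n)(x_n - x_{n-1})/(f(x_n) - f(x_{n-1}))

Iteration 1:
  f(1.110000) = -4.876569
  f(3.080000) = 10.405312
  x_2 = 3.080000 - 10.405312×(3.080000 - 1.110000)/(10.405312 - (-4.876569))
       = 1.738643
Iteration 2:
  f(3.080000) = 10.405312
  f(1.738643) = -3.312766
  x_3 = 1.738643 - (-3.312766)×(1.738643 - 3.080000)/(-3.312766 - 10.405312)
       = 2.062566
Iteration 3:
  f(1.738643) = -3.312766
  f(2.062566) = -1.608703
  x_4 = 2.062566 - (-1.608703)×(2.062566 - 1.738643)/(-1.608703 - (-3.312766))
       = 2.368362
Iteration 4:
  f(2.062566) = -1.608703
  f(2.368362) = 0.802916
  x_5 = 2.368362 - 0.802916×(2.368362 - 2.062566)/(0.802916 - (-1.608703))
       = 2.266551
Iteration 5:
  f(2.368362) = 0.802916
  f(2.266551) = -0.097557
  x_6 = 2.266551 - (-0.097557)×(2.266551 - 2.368362)/(-0.097557 - 0.802916)
       = 2.277581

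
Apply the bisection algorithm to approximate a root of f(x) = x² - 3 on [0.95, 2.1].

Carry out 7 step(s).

f(x) = x² - 3
Initial interval: [0.95, 2.1]

Iteration 1:
  c_1 = (0.950000 + 2.100000)/2 = 1.525000
  f(c_1) = f(1.525000) = -0.674375
  f(a) × f(c) ≥ 0, new interval: [1.525000, 2.100000]
Iteration 2:
  c_2 = (1.525000 + 2.100000)/2 = 1.812500
  f(c_2) = f(1.812500) = 0.285156
  f(a) × f(c) < 0, new interval: [1.525000, 1.812500]
Iteration 3:
  c_3 = (1.525000 + 1.812500)/2 = 1.668750
  f(c_3) = f(1.668750) = -0.215273
  f(a) × f(c) ≥ 0, new interval: [1.668750, 1.812500]
Iteration 4:
  c_4 = (1.668750 + 1.812500)/2 = 1.740625
  f(c_4) = f(1.740625) = 0.029775
  f(a) × f(c) < 0, new interval: [1.668750, 1.740625]
Iteration 5:
  c_5 = (1.668750 + 1.740625)/2 = 1.704687
  f(c_5) = f(1.704687) = -0.094041
  f(a) × f(c) ≥ 0, new interval: [1.704687, 1.740625]
Iteration 6:
  c_6 = (1.704687 + 1.740625)/2 = 1.722656
  f(c_6) = f(1.722656) = -0.032455
  f(a) × f(c) ≥ 0, new interval: [1.722656, 1.740625]
Iteration 7:
  c_7 = (1.722656 + 1.740625)/2 = 1.731641
  f(c_7) = f(1.731641) = -0.001421
  f(a) × f(c) ≥ 0, new interval: [1.731641, 1.740625]

After 7 iteration(s), the approximation is c_7 = 1.731641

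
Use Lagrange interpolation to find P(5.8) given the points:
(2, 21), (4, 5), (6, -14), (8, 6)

Lagrange interpolation formula:
P(x) = Σ yᵢ × Lᵢ(x)
where Lᵢ(x) = Π_{j≠i} (x - xⱼ)/(xᵢ - xⱼ)

L_0(5.8) = (5.8 - 4)/(2 - 4) × (5.8 - 6)/(2 - 6) × (5.8 - 8)/(2 - 8) = -0.016500
L_1(5.8) = (5.8 - 2)/(4 - 2) × (5.8 - 6)/(4 - 6) × (5.8 - 8)/(4 - 8) = 0.104500
L_2(5.8) = (5.8 - 2)/(6 - 2) × (5.8 - 4)/(6 - 4) × (5.8 - 8)/(6 - 8) = 0.940500
L_3(5.8) = (5.8 - 2)/(8 - 2) × (5.8 - 4)/(8 - 4) × (5.8 - 6)/(8 - 6) = -0.028500

P(5.8) = 21×L_0(5.8) + 5×L_1(5.8) + (-14)×L_2(5.8) + 6×L_3(5.8)
P(5.8) = -13.162000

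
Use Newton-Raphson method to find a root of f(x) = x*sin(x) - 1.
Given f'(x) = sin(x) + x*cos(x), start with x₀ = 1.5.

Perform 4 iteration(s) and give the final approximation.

f(x) = x*sin(x) - 1
f'(x) = sin(x) + x*cos(x)
x₀ = 1.5

Newton-Raphson formula: x_{n+1} = x_n - f(x_n)/f'(x_n)

Iteration 1:
  f(1.500000) = 0.496242
  f'(1.500000) = 1.103601
  x_1 = 1.500000 - 0.496242/1.103601 = 1.050342
Iteration 2:
  f(1.050342) = -0.088730
  f'(1.050342) = 1.389902
  x_2 = 1.050342 - (-0.088730)/1.389902 = 1.114181
Iteration 3:
  f(1.114181) = 0.000033
  f'(1.114181) = 1.388807
  x_3 = 1.114181 - 0.000033/1.388807 = 1.114157
Iteration 4:
  f(1.114157) = 0.000000
  f'(1.114157) = 1.388809
  x_4 = 1.114157 - 0.000000/1.388809 = 1.114157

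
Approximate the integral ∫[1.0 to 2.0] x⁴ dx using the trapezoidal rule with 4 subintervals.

f(x) = x⁴
a = 1.0, b = 2.0, n = 4
h = (b - a)/n = 0.250000

Trapezoidal rule: (h/2)[f(x₀) + 2f(x₁) + 2f(x₂) + ... + f(xₙ)]

x_0 = 1.0000, f(x_0) = 1.000000, coefficient = 1
x_1 = 1.2500, f(x_1) = 2.441406, coefficient = 2
x_2 = 1.5000, f(x_2) = 5.062500, coefficient = 2
x_3 = 1.7500, f(x_3) = 9.378906, coefficient = 2
x_4 = 2.0000, f(x_4) = 16.000000, coefficient = 1

I ≈ (0.250000/2) × 50.765625 = 6.345703
Exact value: 6.200000
Error: 0.145703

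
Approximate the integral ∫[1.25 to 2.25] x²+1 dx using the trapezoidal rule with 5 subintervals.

f(x) = x²+1
a = 1.25, b = 2.25, n = 5
h = (b - a)/n = 0.200000

Trapezoidal rule: (h/2)[f(x₀) + 2f(x₁) + 2f(x₂) + ... + f(xₙ)]

x_0 = 1.2500, f(x_0) = 2.562500, coefficient = 1
x_1 = 1.4500, f(x_1) = 3.102500, coefficient = 2
x_2 = 1.6500, f(x_2) = 3.722500, coefficient = 2
x_3 = 1.8500, f(x_3) = 4.422500, coefficient = 2
x_4 = 2.0500, f(x_4) = 5.202500, coefficient = 2
x_5 = 2.2500, f(x_5) = 6.062500, coefficient = 1

I ≈ (0.200000/2) × 41.525000 = 4.152500
Exact value: 4.145833
Error: 0.006667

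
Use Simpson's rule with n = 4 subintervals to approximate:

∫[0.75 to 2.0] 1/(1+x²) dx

f(x) = 1/(1+x²)
a = 0.75, b = 2.0, n = 4
h = (b - a)/n = 0.312500

Simpson's rule: (h/3)[f(x₀) + 4f(x₁) + 2f(x₂) + ... + f(xₙ)]

x_0 = 0.7500, f(x_0) = 0.640000, coefficient = 1
x_1 = 1.0625, f(x_1) = 0.469725, coefficient = 4
x_2 = 1.3750, f(x_2) = 0.345946, coefficient = 2
x_3 = 1.6875, f(x_3) = 0.259898, coefficient = 4
x_4 = 2.0000, f(x_4) = 0.200000, coefficient = 1

I ≈ (0.312500/3) × 4.450385 = 0.463582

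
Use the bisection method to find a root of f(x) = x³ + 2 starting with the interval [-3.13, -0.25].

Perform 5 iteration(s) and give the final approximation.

f(x) = x³ + 2
Initial interval: [-3.13, -0.25]

Iteration 1:
  c_1 = (-3.130000 + (-0.250000))/2 = -1.690000
  f(c_1) = f(-1.690000) = -2.826809
  f(a) × f(c) ≥ 0, new interval: [-1.690000, -0.250000]
Iteration 2:
  c_2 = (-1.690000 + (-0.250000))/2 = -0.970000
  f(c_2) = f(-0.970000) = 1.087327
  f(a) × f(c) < 0, new interval: [-1.690000, -0.970000]
Iteration 3:
  c_3 = (-1.690000 + (-0.970000))/2 = -1.330000
  f(c_3) = f(-1.330000) = -0.352637
  f(a) × f(c) ≥ 0, new interval: [-1.330000, -0.970000]
Iteration 4:
  c_4 = (-1.330000 + (-0.970000))/2 = -1.150000
  f(c_4) = f(-1.150000) = 0.479125
  f(a) × f(c) < 0, new interval: [-1.330000, -1.150000]
Iteration 5:
  c_5 = (-1.330000 + (-1.150000))/2 = -1.240000
  f(c_5) = f(-1.240000) = 0.093376
  f(a) × f(c) < 0, new interval: [-1.330000, -1.240000]

After 5 iteration(s), the approximation is c_5 = -1.240000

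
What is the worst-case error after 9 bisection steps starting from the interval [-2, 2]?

Bisection error bound: |error| ≤ (b-a)/2^n
|error| ≤ (2 - (-2))/2^9 = 4/2^9
|error| ≤ 0.0078125000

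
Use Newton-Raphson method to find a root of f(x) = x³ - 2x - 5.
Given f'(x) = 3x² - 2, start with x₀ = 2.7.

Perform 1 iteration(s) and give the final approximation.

f(x) = x³ - 2x - 5
f'(x) = 3x² - 2
x₀ = 2.7

Newton-Raphson formula: x_{n+1} = x_n - f(x_n)/f'(x_n)

Iteration 1:
  f(2.700000) = 9.283000
  f'(2.700000) = 19.870000
  x_1 = 2.700000 - 9.283000/19.870000 = 2.232813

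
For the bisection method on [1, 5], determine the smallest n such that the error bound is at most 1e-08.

We need (b-a)/2^n ≤ 1e-08
(5 - 1)/2^n ≤ 1e-08
4/2^n ≤ 1e-08
2^n ≥ 400000000
n ≥ log₂(400000000) = 28.58
n ≥ 29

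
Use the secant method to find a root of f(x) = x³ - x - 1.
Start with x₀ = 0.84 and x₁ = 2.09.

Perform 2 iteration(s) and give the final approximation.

f(x) = x³ - x - 1
x₀ = 0.84, x₁ = 2.09

Secant formula: x_{n+1} = x_n - f(x_n)(x_n - x_{n-1})/(f(x_n) - f(x_{n-1}))

Iteration 1:
  f(0.840000) = -1.247296
  f(2.090000) = 6.039329
  x_2 = 2.090000 - 6.039329×(2.090000 - 0.840000)/(6.039329 - (-1.247296))
       = 1.053970
Iteration 2:
  f(2.090000) = 6.039329
  f(1.053970) = -0.883164
  x_3 = 1.053970 - (-0.883164)×(1.053970 - 2.090000)/(-0.883164 - 6.039329)
       = 1.186146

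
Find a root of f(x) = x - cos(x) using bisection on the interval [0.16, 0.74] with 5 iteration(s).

f(x) = x - cos(x)
Initial interval: [0.16, 0.74]

Iteration 1:
  c_1 = (0.160000 + 0.740000)/2 = 0.450000
  f(c_1) = f(0.450000) = -0.450447
  f(a) × f(c) ≥ 0, new interval: [0.450000, 0.740000]
Iteration 2:
  c_2 = (0.450000 + 0.740000)/2 = 0.595000
  f(c_2) = f(0.595000) = -0.233148
  f(a) × f(c) ≥ 0, new interval: [0.595000, 0.740000]
Iteration 3:
  c_3 = (0.595000 + 0.740000)/2 = 0.667500
  f(c_3) = f(0.667500) = -0.117872
  f(a) × f(c) ≥ 0, new interval: [0.667500, 0.740000]
Iteration 4:
  c_4 = (0.667500 + 0.740000)/2 = 0.703750
  f(c_4) = f(0.703750) = -0.058671
  f(a) × f(c) ≥ 0, new interval: [0.703750, 0.740000]
Iteration 5:
  c_5 = (0.703750 + 0.740000)/2 = 0.721875
  f(c_5) = f(0.721875) = -0.028693
  f(a) × f(c) ≥ 0, new interval: [0.721875, 0.740000]

After 5 iteration(s), the approximation is c_5 = 0.721875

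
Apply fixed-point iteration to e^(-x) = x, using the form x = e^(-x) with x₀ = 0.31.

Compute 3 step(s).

Equation: e^(-x) = x
Fixed-point form: x = e^(-x)
x₀ = 0.31

x_1 = g(0.310000) = 0.733447
x_2 = g(0.733447) = 0.480251
x_3 = g(0.480251) = 0.618628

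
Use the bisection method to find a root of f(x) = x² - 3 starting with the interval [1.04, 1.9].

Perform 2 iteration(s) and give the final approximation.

f(x) = x² - 3
Initial interval: [1.04, 1.9]

Iteration 1:
  c_1 = (1.040000 + 1.900000)/2 = 1.470000
  f(c_1) = f(1.470000) = -0.839100
  f(a) × f(c) ≥ 0, new interval: [1.470000, 1.900000]
Iteration 2:
  c_2 = (1.470000 + 1.900000)/2 = 1.685000
  f(c_2) = f(1.685000) = -0.160775
  f(a) × f(c) ≥ 0, new interval: [1.685000, 1.900000]

After 2 iteration(s), the approximation is c_2 = 1.685000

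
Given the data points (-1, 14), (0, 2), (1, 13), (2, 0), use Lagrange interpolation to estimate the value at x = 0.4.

Lagrange interpolation formula:
P(x) = Σ yᵢ × Lᵢ(x)
where Lᵢ(x) = Π_{j≠i} (x - xⱼ)/(xᵢ - xⱼ)

L_0(0.4) = (0.4 - 0)/(-1 - 0) × (0.4 - 1)/(-1 - 1) × (0.4 - 2)/(-1 - 2) = -0.064000
L_1(0.4) = (0.4 - (-1))/(0 - (-1)) × (0.4 - 1)/(0 - 1) × (0.4 - 2)/(0 - 2) = 0.672000
L_2(0.4) = (0.4 - (-1))/(1 - (-1)) × (0.4 - 0)/(1 - 0) × (0.4 - 2)/(1 - 2) = 0.448000
L_3(0.4) = (0.4 - (-1))/(2 - (-1)) × (0.4 - 0)/(2 - 0) × (0.4 - 1)/(2 - 1) = -0.056000

P(0.4) = 14×L_0(0.4) + 2×L_1(0.4) + 13×L_2(0.4) + 0×L_3(0.4)
P(0.4) = 6.272000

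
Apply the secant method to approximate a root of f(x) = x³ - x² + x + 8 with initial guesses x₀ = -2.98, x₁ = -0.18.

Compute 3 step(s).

f(x) = x³ - x² + x + 8
x₀ = -2.98, x₁ = -0.18

Secant formula: x_{n+1} = x_n - f(x_n)(x_n - x_{n-1})/(f(x_n) - f(x_{n-1}))

Iteration 1:
  f(-2.980000) = -30.323992
  f(-0.180000) = 7.781768
  x_2 = -0.180000 - 7.781768×(-0.180000 - (-2.980000))/(7.781768 - (-30.323992))
       = -0.751802
Iteration 2:
  f(-0.180000) = 7.781768
  f(-0.751802) = 6.258068
  x_3 = -0.751802 - 6.258068×(-0.751802 - (-0.180000))/(6.258068 - 7.781768)
       = -3.100281
Iteration 3:
  f(-0.751802) = 6.258068
  f(-3.100281) = -34.511123
  x_4 = -3.100281 - (-34.511123)×(-3.100281 - (-0.751802))/(-34.511123 - 6.258068)
       = -1.112293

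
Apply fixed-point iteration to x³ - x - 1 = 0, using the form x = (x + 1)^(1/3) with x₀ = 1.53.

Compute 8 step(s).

Equation: x³ - x - 1 = 0
Fixed-point form: x = (x + 1)^(1/3)
x₀ = 1.53

x_1 = g(1.530000) = 1.362616
x_2 = g(1.362616) = 1.331878
x_3 = g(1.331878) = 1.326077
x_4 = g(1.326077) = 1.324976
x_5 = g(1.324976) = 1.324767
x_6 = g(1.324767) = 1.324727
x_7 = g(1.324727) = 1.324720
x_8 = g(1.324720) = 1.324718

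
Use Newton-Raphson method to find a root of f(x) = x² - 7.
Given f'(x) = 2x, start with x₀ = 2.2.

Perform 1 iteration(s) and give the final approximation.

f(x) = x² - 7
f'(x) = 2x
x₀ = 2.2

Newton-Raphson formula: x_{n+1} = x_n - f(x_n)/f'(x_n)

Iteration 1:
  f(2.200000) = -2.160000
  f'(2.200000) = 4.400000
  x_1 = 2.200000 - (-2.160000)/4.400000 = 2.690909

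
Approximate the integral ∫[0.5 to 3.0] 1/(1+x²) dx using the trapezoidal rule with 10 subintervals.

f(x) = 1/(1+x²)
a = 0.5, b = 3.0, n = 10
h = (b - a)/n = 0.250000

Trapezoidal rule: (h/2)[f(x₀) + 2f(x₁) + 2f(x₂) + ... + f(xₙ)]

x_0 = 0.5000, f(x_0) = 0.800000, coefficient = 1
x_1 = 0.7500, f(x_1) = 0.640000, coefficient = 2
x_2 = 1.0000, f(x_2) = 0.500000, coefficient = 2
x_3 = 1.2500, f(x_3) = 0.390244, coefficient = 2
x_4 = 1.5000, f(x_4) = 0.307692, coefficient = 2
x_5 = 1.7500, f(x_5) = 0.246154, coefficient = 2
x_6 = 2.0000, f(x_6) = 0.200000, coefficient = 2
x_7 = 2.2500, f(x_7) = 0.164948, coefficient = 2
x_8 = 2.5000, f(x_8) = 0.137931, coefficient = 2
x_9 = 2.7500, f(x_9) = 0.116788, coefficient = 2
x_10 = 3.0000, f(x_10) = 0.100000, coefficient = 1

I ≈ (0.250000/2) × 6.307516 = 0.788439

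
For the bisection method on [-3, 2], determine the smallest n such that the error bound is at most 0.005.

We need (b-a)/2^n ≤ 0.005
(2 - (-3))/2^n ≤ 0.005
5/2^n ≤ 0.005
2^n ≥ 1000
n ≥ log₂(1000) = 9.97
n ≥ 10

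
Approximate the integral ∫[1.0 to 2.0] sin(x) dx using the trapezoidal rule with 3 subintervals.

f(x) = sin(x)
a = 1.0, b = 2.0, n = 3
h = (b - a)/n = 0.333333

Trapezoidal rule: (h/2)[f(x₀) + 2f(x₁) + 2f(x₂) + ... + f(xₙ)]

x_0 = 1.0000, f(x_0) = 0.841471, coefficient = 1
x_1 = 1.3333, f(x_1) = 0.971938, coefficient = 2
x_2 = 1.6667, f(x_2) = 0.995408, coefficient = 2
x_3 = 2.0000, f(x_3) = 0.909297, coefficient = 1

I ≈ (0.333333/2) × 5.685460 = 0.947577
Exact value: 0.956449
Error: 0.008872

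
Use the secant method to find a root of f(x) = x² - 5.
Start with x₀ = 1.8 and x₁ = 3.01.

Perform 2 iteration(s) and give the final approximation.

f(x) = x² - 5
x₀ = 1.8, x₁ = 3.01

Secant formula: x_{n+1} = x_n - f(x_n)(x_n - x_{n-1})/(f(x_n) - f(x_{n-1}))

Iteration 1:
  f(1.800000) = -1.760000
  f(3.010000) = 4.060100
  x_2 = 3.010000 - 4.060100×(3.010000 - 1.800000)/(4.060100 - (-1.760000))
       = 2.165904
Iteration 2:
  f(3.010000) = 4.060100
  f(2.165904) = -0.308858
  x_3 = 2.165904 - (-0.308858)×(2.165904 - 3.010000)/(-0.308858 - 4.060100)
       = 2.225577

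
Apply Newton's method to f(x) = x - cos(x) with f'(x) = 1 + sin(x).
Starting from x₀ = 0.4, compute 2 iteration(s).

f(x) = x - cos(x)
f'(x) = 1 + sin(x)
x₀ = 0.4

Newton-Raphson formula: x_{n+1} = x_n - f(x_n)/f'(x_n)

Iteration 1:
  f(0.400000) = -0.521061
  f'(0.400000) = 1.389418
  x_1 = 0.400000 - (-0.521061)/1.389418 = 0.775021
Iteration 2:
  f(0.775021) = 0.060615
  f'(0.775021) = 1.699731
  x_2 = 0.775021 - 0.060615/1.699731 = 0.739360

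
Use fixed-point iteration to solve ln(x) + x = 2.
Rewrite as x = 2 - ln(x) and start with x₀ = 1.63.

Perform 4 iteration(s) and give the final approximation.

Equation: ln(x) + x = 2
Fixed-point form: x = 2 - ln(x)
x₀ = 1.63

x_1 = g(1.630000) = 1.511420
x_2 = g(1.511420) = 1.586950
x_3 = g(1.586950) = 1.538186
x_4 = g(1.538186) = 1.569396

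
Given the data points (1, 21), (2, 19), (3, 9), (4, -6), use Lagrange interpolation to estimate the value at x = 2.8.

Lagrange interpolation formula:
P(x) = Σ yᵢ × Lᵢ(x)
where Lᵢ(x) = Π_{j≠i} (x - xⱼ)/(xᵢ - xⱼ)

L_0(2.8) = (2.8 - 2)/(1 - 2) × (2.8 - 3)/(1 - 3) × (2.8 - 4)/(1 - 4) = -0.032000
L_1(2.8) = (2.8 - 1)/(2 - 1) × (2.8 - 3)/(2 - 3) × (2.8 - 4)/(2 - 4) = 0.216000
L_2(2.8) = (2.8 - 1)/(3 - 1) × (2.8 - 2)/(3 - 2) × (2.8 - 4)/(3 - 4) = 0.864000
L_3(2.8) = (2.8 - 1)/(4 - 1) × (2.8 - 2)/(4 - 2) × (2.8 - 3)/(4 - 3) = -0.048000

P(2.8) = 21×L_0(2.8) + 19×L_1(2.8) + 9×L_2(2.8) + (-6)×L_3(2.8)
P(2.8) = 11.496000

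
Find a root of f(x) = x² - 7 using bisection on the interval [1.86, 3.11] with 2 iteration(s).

f(x) = x² - 7
Initial interval: [1.86, 3.11]

Iteration 1:
  c_1 = (1.860000 + 3.110000)/2 = 2.485000
  f(c_1) = f(2.485000) = -0.824775
  f(a) × f(c) ≥ 0, new interval: [2.485000, 3.110000]
Iteration 2:
  c_2 = (2.485000 + 3.110000)/2 = 2.797500
  f(c_2) = f(2.797500) = 0.826006
  f(a) × f(c) < 0, new interval: [2.485000, 2.797500]

After 2 iteration(s), the approximation is c_2 = 2.797500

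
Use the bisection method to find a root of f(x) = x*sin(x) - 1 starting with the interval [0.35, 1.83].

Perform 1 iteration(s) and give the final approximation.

f(x) = x*sin(x) - 1
Initial interval: [0.35, 1.83]

Iteration 1:
  c_1 = (0.350000 + 1.830000)/2 = 1.090000
  f(c_1) = f(1.090000) = -0.033577
  f(a) × f(c) ≥ 0, new interval: [1.090000, 1.830000]

After 1 iteration(s), the approximation is c_1 = 1.090000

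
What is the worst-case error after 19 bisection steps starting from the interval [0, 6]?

Bisection error bound: |error| ≤ (b-a)/2^n
|error| ≤ (6 - 0)/2^19 = 6/2^19
|error| ≤ 0.0000114441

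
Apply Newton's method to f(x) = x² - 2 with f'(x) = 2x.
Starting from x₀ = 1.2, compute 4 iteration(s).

f(x) = x² - 2
f'(x) = 2x
x₀ = 1.2

Newton-Raphson formula: x_{n+1} = x_n - f(x_n)/f'(x_n)

Iteration 1:
  f(1.200000) = -0.560000
  f'(1.200000) = 2.400000
  x_1 = 1.200000 - (-0.560000)/2.400000 = 1.433333
Iteration 2:
  f(1.433333) = 0.054444
  f'(1.433333) = 2.866667
  x_2 = 1.433333 - 0.054444/2.866667 = 1.414341
Iteration 3:
  f(1.414341) = 0.000361
  f'(1.414341) = 2.828682
  x_3 = 1.414341 - 0.000361/2.828682 = 1.414214
Iteration 4:
  f(1.414214) = 0.000000
  f'(1.414214) = 2.828427
  x_4 = 1.414214 - 0.000000/2.828427 = 1.414214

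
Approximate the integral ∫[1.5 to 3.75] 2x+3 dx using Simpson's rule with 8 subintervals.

f(x) = 2x+3
a = 1.5, b = 3.75, n = 8
h = (b - a)/n = 0.281250

Simpson's rule: (h/3)[f(x₀) + 4f(x₁) + 2f(x₂) + ... + f(xₙ)]

x_0 = 1.5000, f(x_0) = 6.000000, coefficient = 1
x_1 = 1.7812, f(x_1) = 6.562500, coefficient = 4
x_2 = 2.0625, f(x_2) = 7.125000, coefficient = 2
x_3 = 2.3438, f(x_3) = 7.687500, coefficient = 4
x_4 = 2.6250, f(x_4) = 8.250000, coefficient = 2
x_5 = 2.9062, f(x_5) = 8.812500, coefficient = 4
x_6 = 3.1875, f(x_6) = 9.375000, coefficient = 2
x_7 = 3.4688, f(x_7) = 9.937500, coefficient = 4
x_8 = 3.7500, f(x_8) = 10.500000, coefficient = 1

I ≈ (0.281250/3) × 198.000000 = 18.562500
Exact value: 18.562500
Error: 0.000000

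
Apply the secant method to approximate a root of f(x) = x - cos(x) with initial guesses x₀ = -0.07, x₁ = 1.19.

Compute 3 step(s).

f(x) = x - cos(x)
x₀ = -0.07, x₁ = 1.19

Secant formula: x_{n+1} = x_n - f(x_n)(x_n - x_{n-1})/(f(x_n) - f(x_{n-1}))

Iteration 1:
  f(-0.070000) = -1.067551
  f(1.190000) = 0.818340
  x_2 = 1.190000 - 0.818340×(1.190000 - (-0.070000))/(0.818340 - (-1.067551))
       = 0.643251
Iteration 2:
  f(1.190000) = 0.818340
  f(0.643251) = -0.156899
  x_3 = 0.643251 - (-0.156899)×(0.643251 - 1.190000)/(-0.156899 - 0.818340)
       = 0.731213
Iteration 3:
  f(0.643251) = -0.156899
  f(0.731213) = -0.013151
  x_4 = 0.731213 - (-0.013151)×(0.731213 - 0.643251)/(-0.013151 - (-0.156899))
       = 0.739261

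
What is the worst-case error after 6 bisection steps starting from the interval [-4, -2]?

Bisection error bound: |error| ≤ (b-a)/2^n
|error| ≤ (-2 - (-4))/2^6 = 2/2^6
|error| ≤ 0.0312500000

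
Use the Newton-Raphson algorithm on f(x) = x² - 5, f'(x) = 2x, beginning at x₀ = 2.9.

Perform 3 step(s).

f(x) = x² - 5
f'(x) = 2x
x₀ = 2.9

Newton-Raphson formula: x_{n+1} = x_n - f(x_n)/f'(x_n)

Iteration 1:
  f(2.900000) = 3.410000
  f'(2.900000) = 5.800000
  x_1 = 2.900000 - 3.410000/5.800000 = 2.312069
Iteration 2:
  f(2.312069) = 0.345663
  f'(2.312069) = 4.624138
  x_2 = 2.312069 - 0.345663/4.624138 = 2.237317
Iteration 3:
  f(2.237317) = 0.005588
  f'(2.237317) = 4.474634
  x_3 = 2.237317 - 0.005588/4.474634 = 2.236068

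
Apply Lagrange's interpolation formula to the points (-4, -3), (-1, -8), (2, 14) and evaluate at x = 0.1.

Lagrange interpolation formula:
P(x) = Σ yᵢ × Lᵢ(x)
where Lᵢ(x) = Π_{j≠i} (x - xⱼ)/(xᵢ - xⱼ)

L_0(0.1) = (0.1 - (-1))/(-4 - (-1)) × (0.1 - 2)/(-4 - 2) = -0.116111
L_1(0.1) = (0.1 - (-4))/(-1 - (-4)) × (0.1 - 2)/(-1 - 2) = 0.865556
L_2(0.1) = (0.1 - (-4))/(2 - (-4)) × (0.1 - (-1))/(2 - (-1)) = 0.250556

P(0.1) = (-3)×L_0(0.1) + (-8)×L_1(0.1) + 14×L_2(0.1)
P(0.1) = -3.068333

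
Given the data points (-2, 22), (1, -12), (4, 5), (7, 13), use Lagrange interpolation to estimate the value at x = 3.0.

Lagrange interpolation formula:
P(x) = Σ yᵢ × Lᵢ(x)
where Lᵢ(x) = Π_{j≠i} (x - xⱼ)/(xᵢ - xⱼ)

L_0(3.0) = (3.0 - 1)/(-2 - 1) × (3.0 - 4)/(-2 - 4) × (3.0 - 7)/(-2 - 7) = -0.049383
L_1(3.0) = (3.0 - (-2))/(1 - (-2)) × (3.0 - 4)/(1 - 4) × (3.0 - 7)/(1 - 7) = 0.370370
L_2(3.0) = (3.0 - (-2))/(4 - (-2)) × (3.0 - 1)/(4 - 1) × (3.0 - 7)/(4 - 7) = 0.740741
L_3(3.0) = (3.0 - (-2))/(7 - (-2)) × (3.0 - 1)/(7 - 1) × (3.0 - 4)/(7 - 4) = -0.061728

P(3.0) = 22×L_0(3.0) + (-12)×L_1(3.0) + 5×L_2(3.0) + 13×L_3(3.0)
P(3.0) = -2.629630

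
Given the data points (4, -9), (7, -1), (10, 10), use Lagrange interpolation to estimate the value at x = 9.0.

Lagrange interpolation formula:
P(x) = Σ yᵢ × Lᵢ(x)
where Lᵢ(x) = Π_{j≠i} (x - xⱼ)/(xᵢ - xⱼ)

L_0(9.0) = (9.0 - 7)/(4 - 7) × (9.0 - 10)/(4 - 10) = -0.111111
L_1(9.0) = (9.0 - 4)/(7 - 4) × (9.0 - 10)/(7 - 10) = 0.555556
L_2(9.0) = (9.0 - 4)/(10 - 4) × (9.0 - 7)/(10 - 7) = 0.555556

P(9.0) = (-9)×L_0(9.0) + (-1)×L_1(9.0) + 10×L_2(9.0)
P(9.0) = 6.000000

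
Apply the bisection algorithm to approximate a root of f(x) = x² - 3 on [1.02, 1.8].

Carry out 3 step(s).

f(x) = x² - 3
Initial interval: [1.02, 1.8]

Iteration 1:
  c_1 = (1.020000 + 1.800000)/2 = 1.410000
  f(c_1) = f(1.410000) = -1.011900
  f(a) × f(c) ≥ 0, new interval: [1.410000, 1.800000]
Iteration 2:
  c_2 = (1.410000 + 1.800000)/2 = 1.605000
  f(c_2) = f(1.605000) = -0.423975
  f(a) × f(c) ≥ 0, new interval: [1.605000, 1.800000]
Iteration 3:
  c_3 = (1.605000 + 1.800000)/2 = 1.702500
  f(c_3) = f(1.702500) = -0.101494
  f(a) × f(c) ≥ 0, new interval: [1.702500, 1.800000]

After 3 iteration(s), the approximation is c_3 = 1.702500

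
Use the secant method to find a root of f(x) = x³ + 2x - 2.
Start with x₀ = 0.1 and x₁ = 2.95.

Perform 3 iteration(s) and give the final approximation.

f(x) = x³ + 2x - 2
x₀ = 0.1, x₁ = 2.95

Secant formula: x_{n+1} = x_n - f(x_n)(x_n - x_{n-1})/(f(x_n) - f(x_{n-1}))

Iteration 1:
  f(0.100000) = -1.799000
  f(2.950000) = 29.572375
  x_2 = 2.950000 - 29.572375×(2.950000 - 0.100000)/(29.572375 - (-1.799000))
       = 0.263434
Iteration 2:
  f(2.950000) = 29.572375
  f(0.263434) = -1.454850
  x_3 = 0.263434 - (-1.454850)×(0.263434 - 2.950000)/(-1.454850 - 29.572375)
       = 0.389406
Iteration 3:
  f(0.263434) = -1.454850
  f(0.389406) = -1.162140
  x_4 = 0.389406 - (-1.162140)×(0.389406 - 0.263434)/(-1.162140 - (-1.454850))
       = 0.889549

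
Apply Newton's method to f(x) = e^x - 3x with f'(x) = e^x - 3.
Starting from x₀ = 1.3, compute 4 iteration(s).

f(x) = e^x - 3x
f'(x) = e^x - 3
x₀ = 1.3

Newton-Raphson formula: x_{n+1} = x_n - f(x_n)/f'(x_n)

Iteration 1:
  f(1.300000) = -0.230703
  f'(1.300000) = 0.669297
  x_1 = 1.300000 - (-0.230703)/0.669297 = 1.644695
Iteration 2:
  f(1.644695) = 0.245345
  f'(1.644695) = 2.179431
  x_2 = 1.644695 - 0.245345/2.179431 = 1.532122
Iteration 3:
  f(1.532122) = 0.031621
  f'(1.532122) = 1.627987
  x_3 = 1.532122 - 0.031621/1.627987 = 1.512699
Iteration 4:
  f(1.512699) = 0.000867
  f'(1.512699) = 1.538963
  x_4 = 1.512699 - 0.000867/1.538963 = 1.512135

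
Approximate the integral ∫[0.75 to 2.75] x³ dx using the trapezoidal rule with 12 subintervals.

f(x) = x³
a = 0.75, b = 2.75, n = 12
h = (b - a)/n = 0.166667

Trapezoidal rule: (h/2)[f(x₀) + 2f(x₁) + 2f(x₂) + ... + f(xₙ)]

x_0 = 0.7500, f(x_0) = 0.421875, coefficient = 1
x_1 = 0.9167, f(x_1) = 0.770255, coefficient = 2
x_2 = 1.0833, f(x_2) = 1.271412, coefficient = 2
x_3 = 1.2500, f(x_3) = 1.953125, coefficient = 2
x_4 = 1.4167, f(x_4) = 2.843171, coefficient = 2
x_5 = 1.5833, f(x_5) = 3.969329, coefficient = 2
x_6 = 1.7500, f(x_6) = 5.359375, coefficient = 2
x_7 = 1.9167, f(x_7) = 7.041088, coefficient = 2
x_8 = 2.0833, f(x_8) = 9.042245, coefficient = 2
x_9 = 2.2500, f(x_9) = 11.390625, coefficient = 2
x_10 = 2.4167, f(x_10) = 14.114005, coefficient = 2
x_11 = 2.5833, f(x_11) = 17.240162, coefficient = 2
x_12 = 2.7500, f(x_12) = 20.796875, coefficient = 1

I ≈ (0.166667/2) × 171.208333 = 14.267361
Exact value: 14.218750
Error: 0.048611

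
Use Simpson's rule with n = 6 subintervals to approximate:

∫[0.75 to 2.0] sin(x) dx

f(x) = sin(x)
a = 0.75, b = 2.0, n = 6
h = (b - a)/n = 0.208333

Simpson's rule: (h/3)[f(x₀) + 4f(x₁) + 2f(x₂) + ... + f(xₙ)]

x_0 = 0.7500, f(x_0) = 0.681639, coefficient = 1
x_1 = 0.9583, f(x_1) = 0.818235, coefficient = 4
x_2 = 1.1667, f(x_2) = 0.919445, coefficient = 2
x_3 = 1.3750, f(x_3) = 0.980893, coefficient = 4
x_4 = 1.5833, f(x_4) = 0.999921, coefficient = 2
x_5 = 1.7917, f(x_5) = 0.975707, coefficient = 4
x_6 = 2.0000, f(x_6) = 0.909297, coefficient = 1

I ≈ (0.208333/3) × 16.529008 = 1.147848
Exact value: 1.147836
Error: 0.000012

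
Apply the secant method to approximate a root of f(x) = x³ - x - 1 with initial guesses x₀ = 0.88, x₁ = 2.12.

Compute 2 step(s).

f(x) = x³ - x - 1
x₀ = 0.88, x₁ = 2.12

Secant formula: x_{n+1} = x_n - f(x_n)(x_n - x_{n-1})/(f(x_n) - f(x_{n-1}))

Iteration 1:
  f(0.880000) = -1.198528
  f(2.120000) = 6.408128
  x_2 = 2.120000 - 6.408128×(2.120000 - 0.880000)/(6.408128 - (-1.198528))
       = 1.075378
Iteration 2:
  f(2.120000) = 6.408128
  f(1.075378) = -0.831770
  x_3 = 1.075378 - (-0.831770)×(1.075378 - 2.120000)/(-0.831770 - 6.408128)
       = 1.195392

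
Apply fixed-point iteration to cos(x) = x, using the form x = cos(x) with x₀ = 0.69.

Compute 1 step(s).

Equation: cos(x) = x
Fixed-point form: x = cos(x)
x₀ = 0.69

x_1 = g(0.690000) = 0.771246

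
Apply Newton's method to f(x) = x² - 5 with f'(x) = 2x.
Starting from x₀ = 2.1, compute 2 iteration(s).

f(x) = x² - 5
f'(x) = 2x
x₀ = 2.1

Newton-Raphson formula: x_{n+1} = x_n - f(x_n)/f'(x_n)

Iteration 1:
  f(2.100000) = -0.590000
  f'(2.100000) = 4.200000
  x_1 = 2.100000 - (-0.590000)/4.200000 = 2.240476
Iteration 2:
  f(2.240476) = 0.019734
  f'(2.240476) = 4.480952
  x_2 = 2.240476 - 0.019734/4.480952 = 2.236072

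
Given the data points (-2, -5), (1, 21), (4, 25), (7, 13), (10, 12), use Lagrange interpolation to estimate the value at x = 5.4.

Lagrange interpolation formula:
P(x) = Σ yᵢ × Lᵢ(x)
where Lᵢ(x) = Π_{j≠i} (x - xⱼ)/(xᵢ - xⱼ)

L_0(5.4) = (5.4 - 1)/(-2 - 1) × (5.4 - 4)/(-2 - 4) × (5.4 - 7)/(-2 - 7) × (5.4 - 10)/(-2 - 10) = 0.023322
L_1(5.4) = (5.4 - (-2))/(1 - (-2)) × (5.4 - 4)/(1 - 4) × (5.4 - 7)/(1 - 7) × (5.4 - 10)/(1 - 10) = -0.156892
L_2(5.4) = (5.4 - (-2))/(4 - (-2)) × (5.4 - 1)/(4 - 1) × (5.4 - 7)/(4 - 7) × (5.4 - 10)/(4 - 10) = 0.739635
L_3(5.4) = (5.4 - (-2))/(7 - (-2)) × (5.4 - 1)/(7 - 1) × (5.4 - 4)/(7 - 4) × (5.4 - 10)/(7 - 10) = 0.431453
L_4(5.4) = (5.4 - (-2))/(10 - (-2)) × (5.4 - 1)/(10 - 1) × (5.4 - 4)/(10 - 4) × (5.4 - 7)/(10 - 7) = -0.037518

P(5.4) = (-5)×L_0(5.4) + 21×L_1(5.4) + 25×L_2(5.4) + 13×L_3(5.4) + 12×L_4(5.4)
P(5.4) = 20.238202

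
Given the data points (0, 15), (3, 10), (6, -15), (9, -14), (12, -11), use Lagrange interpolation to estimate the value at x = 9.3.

Lagrange interpolation formula:
P(x) = Σ yᵢ × Lᵢ(x)
where Lᵢ(x) = Π_{j≠i} (x - xⱼ)/(xᵢ - xⱼ)

L_0(9.3) = (9.3 - 3)/(0 - 3) × (9.3 - 6)/(0 - 6) × (9.3 - 9)/(0 - 9) × (9.3 - 12)/(0 - 12) = -0.008663
L_1(9.3) = (9.3 - 0)/(3 - 0) × (9.3 - 6)/(3 - 6) × (9.3 - 9)/(3 - 9) × (9.3 - 12)/(3 - 12) = 0.051150
L_2(9.3) = (9.3 - 0)/(6 - 0) × (9.3 - 3)/(6 - 3) × (9.3 - 9)/(6 - 9) × (9.3 - 12)/(6 - 12) = -0.146475
L_3(9.3) = (9.3 - 0)/(9 - 0) × (9.3 - 3)/(9 - 3) × (9.3 - 6)/(9 - 6) × (9.3 - 12)/(9 - 12) = 1.074150
L_4(9.3) = (9.3 - 0)/(12 - 0) × (9.3 - 3)/(12 - 3) × (9.3 - 6)/(12 - 6) × (9.3 - 9)/(12 - 9) = 0.029838

P(9.3) = 15×L_0(9.3) + 10×L_1(9.3) + (-15)×L_2(9.3) + (-14)×L_3(9.3) + (-11)×L_4(9.3)
P(9.3) = -12.787625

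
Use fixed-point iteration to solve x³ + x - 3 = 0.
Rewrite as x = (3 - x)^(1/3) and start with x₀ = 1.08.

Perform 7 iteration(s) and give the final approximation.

Equation: x³ + x - 3 = 0
Fixed-point form: x = (3 - x)^(1/3)
x₀ = 1.08

x_1 = g(1.080000) = 1.242893
x_2 = g(1.242893) = 1.206700
x_3 = g(1.206700) = 1.214929
x_4 = g(1.214929) = 1.213068
x_5 = g(1.213068) = 1.213489
x_6 = g(1.213489) = 1.213394
x_7 = g(1.213394) = 1.213416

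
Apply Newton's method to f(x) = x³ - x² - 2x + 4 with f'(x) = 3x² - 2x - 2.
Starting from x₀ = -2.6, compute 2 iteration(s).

f(x) = x³ - x² - 2x + 4
f'(x) = 3x² - 2x - 2
x₀ = -2.6

Newton-Raphson formula: x_{n+1} = x_n - f(x_n)/f'(x_n)

Iteration 1:
  f(-2.600000) = -15.136000
  f'(-2.600000) = 23.480000
  x_1 = -2.600000 - (-15.136000)/23.480000 = -1.955366
Iteration 2:
  f(-1.955366) = -3.388984
  f'(-1.955366) = 13.381104
  x_2 = -1.955366 - (-3.388984)/13.381104 = -1.702100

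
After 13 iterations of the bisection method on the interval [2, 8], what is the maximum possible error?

Bisection error bound: |error| ≤ (b-a)/2^n
|error| ≤ (8 - 2)/2^13 = 6/2^13
|error| ≤ 0.0007324219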